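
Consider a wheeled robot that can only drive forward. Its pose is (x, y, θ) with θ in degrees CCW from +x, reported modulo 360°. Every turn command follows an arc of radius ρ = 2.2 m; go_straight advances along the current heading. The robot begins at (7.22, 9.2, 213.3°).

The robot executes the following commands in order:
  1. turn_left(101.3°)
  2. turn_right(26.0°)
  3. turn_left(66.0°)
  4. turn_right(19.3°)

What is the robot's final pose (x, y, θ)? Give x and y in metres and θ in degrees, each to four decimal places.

set_pose: (x, y, θ) = (7.2200, 9.2000, 213.3000°), ρ = 2.2
turn_left(101.3°): centre at ρ to the left, rotate +101.3° → (6.8614, 5.8165, 314.6000°)
turn_right(26.0°): centre at ρ to the right, rotate −26.0° → (7.3800, 4.9735, 288.6000°)
turn_left(66.0°): centre at ρ to the left, rotate +66.0° → (9.2581, 3.4849, 354.6000°)
turn_right(19.3°): centre at ρ to the right, rotate −19.3° → (9.9703, 3.2934, 335.3000°)

(9.9703, 3.2934, 335.3000°)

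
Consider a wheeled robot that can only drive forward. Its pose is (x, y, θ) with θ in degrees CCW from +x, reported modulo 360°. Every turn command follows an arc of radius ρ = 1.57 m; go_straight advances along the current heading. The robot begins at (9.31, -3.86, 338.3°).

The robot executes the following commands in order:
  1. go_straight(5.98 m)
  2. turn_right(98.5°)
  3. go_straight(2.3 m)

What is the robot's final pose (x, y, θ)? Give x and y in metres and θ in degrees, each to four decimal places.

set_pose: (x, y, θ) = (9.3100, -3.8600, 338.3000°), ρ = 1.57
go_straight(5.98): x += 5.98·cos θ, y += 5.98·sin θ → (14.8662, -6.0711, 338.3000°)
turn_right(98.5°): centre at ρ to the right, rotate −98.5° → (15.6426, -8.3196, 239.8000°)
go_straight(2.3): x += 2.3·cos θ, y += 2.3·sin θ → (14.4857, -10.3074, 239.8000°)

(14.4857, -10.3074, 239.8000°)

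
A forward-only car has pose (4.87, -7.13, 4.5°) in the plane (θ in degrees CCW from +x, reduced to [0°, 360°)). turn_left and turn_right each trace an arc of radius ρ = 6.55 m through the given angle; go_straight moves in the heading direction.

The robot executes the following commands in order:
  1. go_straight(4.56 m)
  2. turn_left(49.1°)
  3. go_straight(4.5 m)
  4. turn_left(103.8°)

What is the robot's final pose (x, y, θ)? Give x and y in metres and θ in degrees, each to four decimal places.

set_pose: (x, y, θ) = (4.8700, -7.1300, 4.5000°), ρ = 6.55
go_straight(4.56): x += 4.56·cos θ, y += 4.56·sin θ → (9.4159, -6.7722, 4.5000°)
turn_left(49.1°): centre at ρ to the left, rotate +49.1° → (14.1741, -4.1293, 53.6000°)
go_straight(4.5): x += 4.5·cos θ, y += 4.5·sin θ → (16.8445, -0.5073, 53.6000°)
turn_left(103.8°): centre at ρ to the left, rotate +103.8° → (14.0896, 9.4266, 157.4000°)

(14.0896, 9.4266, 157.4000°)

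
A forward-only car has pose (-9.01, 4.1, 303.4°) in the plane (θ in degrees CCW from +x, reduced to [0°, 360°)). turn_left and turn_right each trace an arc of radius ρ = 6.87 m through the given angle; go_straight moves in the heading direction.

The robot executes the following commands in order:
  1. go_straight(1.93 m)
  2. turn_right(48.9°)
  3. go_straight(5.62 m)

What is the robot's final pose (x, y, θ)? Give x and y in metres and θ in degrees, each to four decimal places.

set_pose: (x, y, θ) = (-9.0100, 4.1000, 303.4000°), ρ = 6.87
go_straight(1.93): x += 1.93·cos θ, y += 1.93·sin θ → (-7.9476, 2.4887, 303.4000°)
turn_right(48.9°): centre at ρ to the right, rotate −48.9° → (-7.0628, -3.1290, 254.5000°)
go_straight(5.62): x += 5.62·cos θ, y += 5.62·sin θ → (-8.5647, -8.5446, 254.5000°)

(-8.5647, -8.5446, 254.5000°)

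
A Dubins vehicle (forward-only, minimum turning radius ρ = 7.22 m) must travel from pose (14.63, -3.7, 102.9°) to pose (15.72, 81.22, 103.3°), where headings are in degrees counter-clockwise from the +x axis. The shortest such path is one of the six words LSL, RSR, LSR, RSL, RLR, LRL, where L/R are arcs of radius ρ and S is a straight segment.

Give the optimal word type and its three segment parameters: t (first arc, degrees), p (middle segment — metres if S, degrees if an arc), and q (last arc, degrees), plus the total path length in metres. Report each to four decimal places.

RSL: t = 13.9302°, p = 81.4007 m, q = 14.3302°, L = 84.9619 m

Let ψ = atan2(Δy, Δx) = atan2(84.92, 1.09) = 89.2646° be the start→goal bearing.
Normalize: d = |goal − start| / ρ = 84.926995/7.22 = 11.762742, α = (θ_start − ψ) mod 360° = 13.6354° = 0.237982 rad, β = (θ_goal − ψ) mod 360° = 14.0354° = 0.244964 rad.
Common terms: sin α = 0.235742, cos α = 0.971816, sin β = 0.242521, cos β = 0.970146, cos(α−β) = 0.999976, d² = 138.362092. Work in radians in the unit-radius frame; every candidate has L = ρ·(t + p + q).
LSL: p² = 2 + d² − 2cos(α−β) + 2d(sin α − sin β) = 138.202668; p = √p² = 11.755963; φ = atan2(cos β − cos α, d + sin α − sin β) = -0.000142 rad; t = (φ − α) mod 2π = 6.045061 rad, q = (β − φ) mod 2π = 0.245106 rad → L = 7.22·(6.045061 + 11.755963 + 0.245106) = 7.22·18.046130 = 130.293056 m
RSR: p² = 2 + d² − 2cos(α−β) + 2d(sin β − sin α) = 138.521615; p = √p² = 11.769521; φ = atan2(cos α − cos β, d − sin α + sin β) = 0.000142 rad; t = (α − φ) mod 2π = 0.237841 rad, q = (φ − β) mod 2π = 6.038363 rad → L = 7.22·(0.237841 + 11.769521 + 6.038363) = 7.22·18.045725 = 130.290131 m
LSR: p² = d² − 2 + 2cos(α−β) + 2d(sin α + sin β) = 149.613423; p = √p² = 12.231657; φ = atan2(−cos α − cos β, d + sin α + sin β) − atan2(−2, p) = 0.004743 rad; t = (φ − α) mod 2π = 6.049946 rad, q = (φ − β) mod 2π = 6.042965 rad → L = 7.22·(6.049946 + 12.231657 + 6.042965) = 7.22·24.324567 = 175.623376 m
RSL: p² = d² − 2 + 2cos(α−β) − 2d(sin α + sin β) = 127.110665; p = √p² = 11.274337; φ = atan2(cos α + cos β, d − sin α − sin β) − atan2(2, p) = -0.005145 rad; t = (α − φ) mod 2π = 0.243128 rad, q = (β − φ) mod 2π = 0.250109 rad → L = 7.22·(0.243128 + 11.274337 + 0.250109) = 7.22·11.767574 = 84.961882 m
RLR: c = (6 − d² + 2cos(α−β) + 2d(sin α − sin β))/8 = -16.315202, |c| > 1 → infeasible
LRL: c = (6 − d² + 2cos(α−β) − 2d(sin α − sin β))/8 = -16.275333, |c| > 1 → infeasible
Shortest: RSL with L = 84.961882 m ≈ 84.9619 m
Convert RSL to answer units (arcs ×180/π): t = 0.243128·180/π = 13.9302°, p = ρ·p = 7.22·11.274337 = 81.4007 m, q = 0.250109·180/π = 14.3302°, L = 84.9619 m.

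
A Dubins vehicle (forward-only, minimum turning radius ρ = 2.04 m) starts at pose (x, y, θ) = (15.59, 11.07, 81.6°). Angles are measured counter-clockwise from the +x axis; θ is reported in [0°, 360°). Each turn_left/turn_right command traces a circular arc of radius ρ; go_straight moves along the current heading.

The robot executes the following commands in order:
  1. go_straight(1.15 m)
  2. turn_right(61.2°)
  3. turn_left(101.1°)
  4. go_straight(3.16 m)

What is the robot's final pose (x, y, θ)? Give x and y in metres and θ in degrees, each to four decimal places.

(16.4422, 19.4940, 121.5000°)

set_pose: (x, y, θ) = (15.5900, 11.0700, 81.6000°), ρ = 2.04
go_straight(1.15): x += 1.15·cos θ, y += 1.15·sin θ → (15.7580, 12.2077, 81.6000°)
turn_right(61.2°): centre at ρ to the right, rotate −61.2° → (17.0650, 13.8217, 20.4000°)
turn_left(101.1°): centre at ρ to the left, rotate +101.1° → (18.0933, 16.7997, 121.5000°)
go_straight(3.16): x += 3.16·cos θ, y += 3.16·sin θ → (16.4422, 19.4940, 121.5000°)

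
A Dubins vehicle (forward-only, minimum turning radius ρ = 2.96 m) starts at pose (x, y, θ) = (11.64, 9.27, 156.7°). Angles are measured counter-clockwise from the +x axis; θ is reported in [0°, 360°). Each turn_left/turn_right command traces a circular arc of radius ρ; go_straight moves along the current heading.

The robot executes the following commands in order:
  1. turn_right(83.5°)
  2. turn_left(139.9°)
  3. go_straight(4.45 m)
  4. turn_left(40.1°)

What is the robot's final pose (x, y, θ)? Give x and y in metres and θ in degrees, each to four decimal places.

(0.5820, 12.1250, 253.2000°)

set_pose: (x, y, θ) = (11.6400, 9.2700, 156.7000°), ρ = 2.96
turn_right(83.5°): centre at ρ to the right, rotate −83.5° → (9.9771, 12.8441, 73.2000°)
turn_left(139.9°): centre at ρ to the left, rotate +139.9° → (5.5270, 16.1793, 213.1000°)
go_straight(4.45): x += 4.45·cos θ, y += 4.45·sin θ → (1.7992, 13.7492, 213.1000°)
turn_left(40.1°): centre at ρ to the left, rotate +40.1° → (0.5820, 12.1250, 253.2000°)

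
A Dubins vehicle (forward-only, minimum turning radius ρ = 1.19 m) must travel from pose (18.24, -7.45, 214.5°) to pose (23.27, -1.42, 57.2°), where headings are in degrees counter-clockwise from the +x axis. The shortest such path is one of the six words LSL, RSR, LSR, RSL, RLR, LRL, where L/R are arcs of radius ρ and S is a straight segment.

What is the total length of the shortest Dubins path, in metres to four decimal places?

Let ψ = atan2(Δy, Δx) = atan2(6.03, 5.03) = 50.1664° be the start→goal bearing.
Normalize: d = |goal − start| / ρ = 7.852503/1.19 = 6.598742, α = (θ_start − ψ) mod 360° = 164.3336° = 2.868162 rad, β = (θ_goal − ψ) mod 360° = 7.0336° = 0.122759 rad.
Common terms: sin α = 0.270036, cos α = -0.962850, sin β = 0.122451, cos β = 0.992475, cos(α−β) = -0.922538, d² = 43.543394. Work in radians in the unit-radius frame; every candidate has L = ρ·(t + p + q).
LSL: p² = 2 + d² − 2cos(α−β) + 2d(sin α − sin β) = 49.336215; p = √p² = 7.023974; φ = atan2(cos β − cos α, d + sin α − sin β) = 0.282106 rad; t = (φ − α) mod 2π = 3.697129 rad, q = (β − φ) mod 2π = 6.123839 rad → L = 1.19·(3.697129 + 7.023974 + 6.123839) = 1.19·16.844942 = 20.045481 m
RSR: p² = 2 + d² − 2cos(α−β) + 2d(sin β − sin α) = 45.440725; p = √p² = 6.740974; φ = atan2(cos α − cos β, d − sin α + sin β) = -0.294295 rad; t = (α − φ) mod 2π = 3.162458 rad, q = (φ − β) mod 2π = 5.866130 rad → L = 1.19·(3.162458 + 6.740974 + 5.866130) = 1.19·15.769562 = 18.765779 m
LSR: p² = d² − 2 + 2cos(α−β) + 2d(sin α + sin β) = 44.878161; p = √p² = 6.699116; φ = atan2(−cos α − cos β, d + sin α + sin β) − atan2(−2, p) = 0.285886 rad; t = (φ − α) mod 2π = 3.700909 rad, q = (φ − β) mod 2π = 0.163126 rad → L = 1.19·(3.700909 + 6.699116 + 0.163126) = 1.19·10.563152 = 12.570150 m
RSL: p² = d² − 2 + 2cos(α−β) − 2d(sin α + sin β) = 34.518474; p = √p² = 5.875242; φ = atan2(cos α + cos β, d − sin α − sin β) − atan2(2, p) = -0.323334 rad; t = (α − φ) mod 2π = 3.191496 rad, q = (β − φ) mod 2π = 0.446093 rad → L = 1.19·(3.191496 + 5.875242 + 0.446093) = 1.19·9.512832 = 11.320270 m
RLR: c = (6 − d² + 2cos(α−β) + 2d(sin α − sin β))/8 = -4.680091, |c| > 1 → infeasible
LRL: c = (6 − d² + 2cos(α−β) − 2d(sin α − sin β))/8 = -5.167027, |c| > 1 → infeasible
Shortest: RSL with L = 11.320270 m ≈ 11.3203 m

11.3203 m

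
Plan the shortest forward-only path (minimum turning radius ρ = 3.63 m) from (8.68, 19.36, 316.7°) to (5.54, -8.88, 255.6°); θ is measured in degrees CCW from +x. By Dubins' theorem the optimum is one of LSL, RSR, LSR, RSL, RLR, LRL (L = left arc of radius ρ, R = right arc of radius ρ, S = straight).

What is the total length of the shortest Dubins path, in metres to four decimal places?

28.9155 m

Let ψ = atan2(Δy, Δx) = atan2(-28.24, -3.14) = -96.3446° be the start→goal bearing.
Normalize: d = |goal − start| / ρ = 28.414032/3.63 = 7.827557, α = (θ_start − ψ) mod 360° = 53.0446° = 0.925804 rad, β = (θ_goal − ψ) mod 360° = 351.9446° = 6.142593 rad.
Common terms: sin α = 0.799104, cos α = 0.601193, sin β = -0.140130, cos β = 0.990133, cos(α−β) = 0.483282, d² = 61.270648. Work in radians in the unit-radius frame; every candidate has L = ρ·(t + p + q).
LSL: p² = 2 + d² − 2cos(α−β) + 2d(sin α − sin β) = 77.007898; p = √p² = 8.775414; φ = atan2(cos β − cos α, d + sin α − sin β) = 0.044336 rad; t = (φ − α) mod 2π = 5.401718 rad, q = (β − φ) mod 2π = 6.098257 rad → L = 3.63·(5.401718 + 8.775414 + 6.098257) = 3.63·20.275389 = 73.599661 m
RSR: p² = 2 + d² − 2cos(α−β) + 2d(sin β − sin α) = 47.600268; p = √p² = 6.899295; φ = atan2(cos α − cos β, d − sin α + sin β) = -0.056404 rad; t = (α − φ) mod 2π = 0.982208 rad, q = (φ − β) mod 2π = 0.084189 rad → L = 3.63·(0.982208 + 6.899295 + 0.084189) = 3.63·7.965691 = 28.915458 m
LSR: p² = d² − 2 + 2cos(α−β) + 2d(sin α + sin β) = 70.553533; p = √p² = 8.399615; φ = atan2(−cos α − cos β, d + sin α + sin β) − atan2(−2, p) = 0.048394 rad; t = (φ − α) mod 2π = 5.405776 rad, q = (φ − β) mod 2π = 0.188987 rad → L = 3.63·(5.405776 + 8.399615 + 0.188987) = 3.63·13.994377 = 50.799589 m
RSL: p² = d² − 2 + 2cos(α−β) − 2d(sin α + sin β) = 49.920893; p = √p² = 7.065472; φ = atan2(cos α + cos β, d − sin α − sin β) − atan2(2, p) = -0.057406 rad; t = (α − φ) mod 2π = 0.983210 rad, q = (β − φ) mod 2π = 6.199999 rad → L = 3.63·(0.983210 + 7.065472 + 6.199999) = 3.63·14.248681 = 51.722712 m
RLR: c = (6 − d² + 2cos(α−β) + 2d(sin α − sin β))/8 = -4.950034, |c| > 1 → infeasible
LRL: c = (6 − d² + 2cos(α−β) − 2d(sin α − sin β))/8 = -8.625987, |c| > 1 → infeasible
Shortest: RSR with L = 28.915458 m ≈ 28.9155 m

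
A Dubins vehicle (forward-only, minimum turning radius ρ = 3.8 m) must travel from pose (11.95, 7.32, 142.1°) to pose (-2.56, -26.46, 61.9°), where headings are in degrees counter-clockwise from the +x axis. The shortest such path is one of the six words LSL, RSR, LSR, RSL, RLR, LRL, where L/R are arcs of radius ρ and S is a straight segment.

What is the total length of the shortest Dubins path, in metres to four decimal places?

Let ψ = atan2(Δy, Δx) = atan2(-33.78, -14.51) = -113.2457° be the start→goal bearing.
Normalize: d = |goal − start| / ρ = 36.764501/3.8 = 9.674869, α = (θ_start − ψ) mod 360° = 255.3457° = 4.456622 rad, β = (θ_goal − ψ) mod 360° = 175.1457° = 3.056868 rad.
Common terms: sin α = -0.967470, cos α = -0.252987, sin β = 0.084623, cos β = -0.996413, cos(α−β) = 0.170209, d² = 93.603082. Work in radians in the unit-radius frame; every candidate has L = ρ·(t + p + q).
LSL: p² = 2 + d² − 2cos(α−β) + 2d(sin α − sin β) = 74.904947; p = √p² = 8.654764; φ = atan2(cos β − cos α, d + sin α − sin β) = -0.086004 rad; t = (φ − α) mod 2π = 1.740559 rad, q = (β − φ) mod 2π = 3.142872 rad → L = 3.8·(1.740559 + 8.654764 + 3.142872) = 3.8·13.538196 = 51.445144 m
RSR: p² = 2 + d² − 2cos(α−β) + 2d(sin β − sin α) = 115.620378; p = √p² = 10.752692; φ = atan2(cos α − cos β, d − sin α + sin β) = 0.069194 rad; t = (α − φ) mod 2π = 4.387429 rad, q = (φ − β) mod 2π = 3.295511 rad → L = 3.8·(4.387429 + 10.752692 + 3.295511) = 3.8·18.435631 = 70.055398 m
LSR: p² = d² − 2 + 2cos(α−β) + 2d(sin α + sin β) = 74.860649; p = √p² = 8.652205; φ = atan2(−cos α − cos β, d + sin α + sin β) − atan2(−2, p) = 0.368326 rad; t = (φ − α) mod 2π = 2.194889 rad, q = (φ − β) mod 2π = 3.594643 rad → L = 3.8·(2.194889 + 8.652205 + 3.594643) = 3.8·14.441737 = 54.878599 m
RSL: p² = d² − 2 + 2cos(α−β) − 2d(sin α + sin β) = 109.026352; p = √p² = 10.441568; φ = atan2(cos α + cos β, d − sin α − sin β) − atan2(2, p) = -0.307042 rad; t = (α − φ) mod 2π = 4.763665 rad, q = (β − φ) mod 2π = 3.363910 rad → L = 3.8·(4.763665 + 10.441568 + 3.363910) = 3.8·18.569143 = 70.562745 m
RLR: c = (6 − d² + 2cos(α−β) + 2d(sin α − sin β))/8 = -13.452547, |c| > 1 → infeasible
LRL: c = (6 − d² + 2cos(α−β) − 2d(sin α − sin β))/8 = -8.363118, |c| > 1 → infeasible
Shortest: LSL with L = 51.445144 m ≈ 51.4451 m

51.4451 m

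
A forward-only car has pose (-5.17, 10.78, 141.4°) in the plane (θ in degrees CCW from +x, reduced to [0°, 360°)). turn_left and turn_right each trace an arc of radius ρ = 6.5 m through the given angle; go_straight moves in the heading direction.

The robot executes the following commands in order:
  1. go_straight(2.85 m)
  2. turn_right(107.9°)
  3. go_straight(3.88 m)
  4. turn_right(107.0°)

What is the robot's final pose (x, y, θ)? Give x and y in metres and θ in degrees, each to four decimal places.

(6.1257, 21.6256, 286.5000°)

set_pose: (x, y, θ) = (-5.1700, 10.7800, 141.4000°), ρ = 6.5
go_straight(2.85): x += 2.85·cos θ, y += 2.85·sin θ → (-7.3973, 12.5581, 141.4000°)
turn_right(107.9°): centre at ρ to the right, rotate −107.9° → (-6.9297, 23.0582, 33.5000°)
go_straight(3.88): x += 3.88·cos θ, y += 3.88·sin θ → (-3.6942, 25.1997, 33.5000°)
turn_right(107.0°): centre at ρ to the right, rotate −107.0° → (6.1257, 21.6256, -73.5000° ≡ 286.5000°)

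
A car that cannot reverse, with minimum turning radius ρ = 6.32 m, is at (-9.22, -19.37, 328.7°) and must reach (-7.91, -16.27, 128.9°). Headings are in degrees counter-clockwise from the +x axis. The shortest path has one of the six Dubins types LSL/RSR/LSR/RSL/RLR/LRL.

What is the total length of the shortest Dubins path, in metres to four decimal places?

44.8311 m

Let ψ = atan2(Δy, Δx) = atan2(3.10, 1.31) = 67.0920° be the start→goal bearing.
Normalize: d = |goal − start| / ρ = 3.365427/6.32 = 0.532504, α = (θ_start − ψ) mod 360° = 261.6080° = 4.565921 rad, β = (θ_goal − ψ) mod 360° = 61.8080° = 1.078753 rad.
Common terms: sin α = -0.989293, cos α = -0.145945, sin β = 0.881369, cos β = 0.472428, cos(α−β) = -0.940881, d² = 0.283561. Work in radians in the unit-radius frame; every candidate has L = ρ·(t + p + q).
LSL: p² = 2 + d² − 2cos(α−β) + 2d(sin α − sin β) = 2.173051; p = √p² = 1.474127; φ = atan2(cos β − cos α, d + sin α − sin β) = 2.708715 rad; t = (φ − α) mod 2π = 4.425980 rad, q = (β − φ) mod 2π = 4.653223 rad → L = 6.32·(4.425980 + 1.474127 + 4.653223) = 6.32·10.553330 = 66.697046 m
RSR: p² = 2 + d² − 2cos(α−β) + 2d(sin β − sin α) = 6.157593; p = √p² = 2.481450; φ = atan2(cos α − cos β, d − sin α + sin β) = -0.251852 rad; t = (α − φ) mod 2π = 4.817773 rad, q = (φ − β) mod 2π = 4.952580 rad → L = 6.32·(4.817773 + 2.481450 + 4.952580) = 6.32·12.251803 = 77.431395 m
LSR: p² = d² − 2 + 2cos(α−β) + 2d(sin α + sin β) = -3.713140 < 0 → infeasible
RSL: p² = d² − 2 + 2cos(α−β) − 2d(sin α + sin β) = -3.483261 < 0 → infeasible
RLR: c = (6 − d² + 2cos(α−β) + 2d(sin α − sin β))/8 = 0.230301; p = 2π − arccos c = 4.944776 rad; φ = atan2(cos α − cos β, d − sin α + sin β) = -0.251852 rad; t = (α − φ + p/2) mod 2π = 1.006976 rad, q = (α − β − t + p) mod 2π = 1.141783 rad → L = 6.32·(1.006976 + 4.944776 + 1.141783) = 6.32·7.093534 = 44.831136 m
LRL: c = (6 − d² + 2cos(α−β) − 2d(sin α − sin β))/8 = 0.728369; p = 2π − arccos c = 5.528327 rad; φ = atan2(cos β − cos α, d + sin α − sin β) = 2.708715 rad; t = (φ − α + p/2) mod 2π = 0.906958 rad, q = (β − α − t + p) mod 2π = 1.134201 rad → L = 6.32·(0.906958 + 5.528327 + 1.134201) = 6.32·7.569486 = 47.839151 m
Shortest: RLR with L = 44.831136 m ≈ 44.8311 m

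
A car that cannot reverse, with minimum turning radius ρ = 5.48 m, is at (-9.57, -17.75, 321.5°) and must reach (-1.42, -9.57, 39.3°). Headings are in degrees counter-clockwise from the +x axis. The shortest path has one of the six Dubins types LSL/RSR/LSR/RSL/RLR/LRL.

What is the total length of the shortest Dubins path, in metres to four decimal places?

Let ψ = atan2(Δy, Δx) = atan2(8.18, 8.15) = 45.1053° be the start→goal bearing.
Normalize: d = |goal − start| / ρ = 11.547073/5.48 = 2.107130, α = (θ_start − ψ) mod 360° = 276.3947° = 4.823998 rad, β = (θ_goal − ψ) mod 360° = 354.1947° = 6.181864 rad.
Common terms: sin α = -0.993778, cos α = 0.111378, sin β = -0.101148, cos β = 0.994871, cos(α−β) = 0.211325, d² = 4.439997. Work in radians in the unit-radius frame; every candidate has L = ρ·(t + p + q).
LSL: p² = 2 + d² − 2cos(α−β) + 2d(sin α − sin β) = 2.255570; p = √p² = 1.501856; φ = atan2(cos β − cos α, d + sin α − sin β) = 0.628915 rad; t = (φ − α) mod 2π = 2.088102 rad, q = (β − φ) mod 2π = 5.552949 rad → L = 5.48·(2.088102 + 1.501856 + 5.552949) = 5.48·9.142907 = 50.103131 m
RSR: p² = 2 + d² − 2cos(α−β) + 2d(sin β − sin α) = 9.779125; p = √p² = 3.127159; φ = atan2(cos α − cos β, d − sin α + sin β) = -0.286423 rad; t = (α − φ) mod 2π = 5.110421 rad, q = (φ − β) mod 2π = 6.098083 rad → L = 5.48·(5.110421 + 3.127159 + 6.098083) = 5.48·14.335664 = 78.559437 m
LSR: p² = d² − 2 + 2cos(α−β) + 2d(sin α + sin β) = -1.751655 < 0 → infeasible
RSL: p² = d² − 2 + 2cos(α−β) − 2d(sin α + sin β) = 7.476949; p = √p² = 2.734401; φ = atan2(cos α + cos β, d − sin α − sin β) − atan2(2, p) = -0.298861 rad; t = (α − φ) mod 2π = 5.122860 rad, q = (β − φ) mod 2π = 0.197540 rad → L = 5.48·(5.122860 + 2.734401 + 0.197540) = 5.48·8.054801 = 44.140310 m
RLR: c = (6 − d² + 2cos(α−β) + 2d(sin α − sin β))/8 = -0.222391; p = 2π − arccos c = 4.488123 rad; φ = atan2(cos α − cos β, d − sin α + sin β) = -0.286423 rad; t = (α − φ + p/2) mod 2π = 1.071298 rad, q = (α − β − t + p) mod 2π = 2.058959 rad → L = 5.48·(1.071298 + 4.488123 + 2.058959) = 5.48·7.618380 = 41.748723 m
LRL: c = (6 − d² + 2cos(α−β) − 2d(sin α − sin β))/8 = 0.718054; p = 2π − arccos c = 5.513391 rad; φ = atan2(cos β − cos α, d + sin α − sin β) = 0.628915 rad; t = (φ − α + p/2) mod 2π = 4.844798 rad, q = (β − α − t + p) mod 2π = 2.026459 rad → L = 5.48·(4.844798 + 5.513391 + 2.026459) = 5.48·12.384648 = 67.867870 m
Shortest: RLR with L = 41.748723 m ≈ 41.7487 m

41.7487 m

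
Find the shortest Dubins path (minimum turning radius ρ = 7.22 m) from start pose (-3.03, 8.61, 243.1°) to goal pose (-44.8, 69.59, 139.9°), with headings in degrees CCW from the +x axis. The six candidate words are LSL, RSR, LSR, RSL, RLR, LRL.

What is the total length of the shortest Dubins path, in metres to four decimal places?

83.4783 m

Let ψ = atan2(Δy, Δx) = atan2(60.98, -41.77) = 124.4103° be the start→goal bearing.
Normalize: d = |goal − start| / ρ = 73.914094/7.22 = 10.237409, α = (θ_start − ψ) mod 360° = 118.6897° = 2.071526 rad, β = (θ_goal − ψ) mod 360° = 15.4897° = 0.270346 rad.
Common terms: sin α = 0.877233, cos α = -0.480066, sin β = 0.267065, cos β = 0.963679, cos(α−β) = -0.228351, d² = 104.804546. Work in radians in the unit-radius frame; every candidate has L = ρ·(t + p + q).
LSL: p² = 2 + d² − 2cos(α−β) + 2d(sin α − sin β) = 119.754319; p = √p² = 10.943232; φ = atan2(cos β − cos α, d + sin α − sin β) = 0.132316 rad; t = (φ − α) mod 2π = 4.343976 rad, q = (β − φ) mod 2π = 0.138030 rad → L = 7.22·(4.343976 + 10.943232 + 0.138030) = 7.22·15.425237 = 111.370213 m
RSR: p² = 2 + d² − 2cos(α−β) + 2d(sin β − sin α) = 94.768176; p = √p² = 9.734895; φ = atan2(cos α − cos β, d − sin α + sin β) = -0.148855 rad; t = (α − φ) mod 2π = 2.220381 rad, q = (φ − β) mod 2π = 5.863984 rad → L = 7.22·(2.220381 + 9.734895 + 5.863984) = 7.22·17.819260 = 128.655056 m
LSR: p² = d² − 2 + 2cos(α−β) + 2d(sin α + sin β) = 125.777128; p = √p² = 11.215040; φ = atan2(−cos α − cos β, d + sin α + sin β) − atan2(−2, p) = 0.134012 rad; t = (φ − α) mod 2π = 4.345671 rad, q = (φ − β) mod 2π = 6.146851 rad → L = 7.22·(4.345671 + 11.215040 + 6.146851) = 7.22·21.707563 = 156.728604 m
RSL: p² = d² − 2 + 2cos(α−β) − 2d(sin α + sin β) = 78.918561; p = √p² = 8.883612; φ = atan2(cos α + cos β, d − sin α − sin β) − atan2(2, p) = -0.168307 rad; t = (α − φ) mod 2π = 2.239833 rad, q = (β − φ) mod 2π = 0.438653 rad → L = 7.22·(2.239833 + 8.883612 + 0.438653) = 7.22·11.562098 = 83.478349 m
RLR: c = (6 − d² + 2cos(α−β) + 2d(sin α − sin β))/8 = -10.846022, |c| > 1 → infeasible
LRL: c = (6 − d² + 2cos(α−β) − 2d(sin α − sin β))/8 = -13.969290, |c| > 1 → infeasible
Shortest: RSL with L = 83.478349 m ≈ 83.4783 m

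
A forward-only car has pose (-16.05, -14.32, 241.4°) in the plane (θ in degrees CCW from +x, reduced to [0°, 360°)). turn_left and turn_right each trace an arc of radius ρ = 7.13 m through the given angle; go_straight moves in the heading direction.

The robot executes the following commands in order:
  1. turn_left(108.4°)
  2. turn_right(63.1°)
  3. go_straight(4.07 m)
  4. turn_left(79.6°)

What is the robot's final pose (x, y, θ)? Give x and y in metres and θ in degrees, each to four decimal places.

(3.2953, -38.6552, 6.3000°)

set_pose: (x, y, θ) = (-16.0500, -14.3200, 241.4000°), ρ = 7.13
turn_left(108.4°): centre at ρ to the left, rotate +108.4° → (-11.0526, -24.7504, 349.8000°)
turn_right(63.1°): centre at ρ to the right, rotate −63.1° → (-5.4859, -29.7188, 286.7000°)
go_straight(4.07): x += 4.07·cos θ, y += 4.07·sin θ → (-4.3164, -33.6172, 286.7000°)
turn_left(79.6°): centre at ρ to the left, rotate +79.6° → (3.2953, -38.6552, 366.3000° ≡ 6.3000°)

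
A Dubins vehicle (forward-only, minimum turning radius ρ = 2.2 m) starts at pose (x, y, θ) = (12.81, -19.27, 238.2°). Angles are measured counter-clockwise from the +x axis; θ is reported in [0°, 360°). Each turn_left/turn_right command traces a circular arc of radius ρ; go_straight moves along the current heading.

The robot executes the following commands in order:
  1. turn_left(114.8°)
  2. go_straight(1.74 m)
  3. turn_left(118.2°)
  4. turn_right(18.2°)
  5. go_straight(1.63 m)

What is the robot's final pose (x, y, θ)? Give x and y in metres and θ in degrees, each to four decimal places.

set_pose: (x, y, θ) = (12.8100, -19.2700, 238.2000°), ρ = 2.2
turn_left(114.8°): centre at ρ to the left, rotate +114.8° → (14.4117, -22.6129, 353.0000°)
go_straight(1.74): x += 1.74·cos θ, y += 1.74·sin θ → (16.1387, -22.8250, 353.0000°)
turn_left(118.2°): centre at ρ to the left, rotate +118.2° → (18.4579, -19.8458, 471.2000° ≡ 111.2000°)
turn_right(18.2°): centre at ρ to the right, rotate −18.2° → (18.3120, -19.1653, 93.0000°)
go_straight(1.63): x += 1.63·cos θ, y += 1.63·sin θ → (18.2267, -17.5376, 93.0000°)

(18.2267, -17.5376, 93.0000°)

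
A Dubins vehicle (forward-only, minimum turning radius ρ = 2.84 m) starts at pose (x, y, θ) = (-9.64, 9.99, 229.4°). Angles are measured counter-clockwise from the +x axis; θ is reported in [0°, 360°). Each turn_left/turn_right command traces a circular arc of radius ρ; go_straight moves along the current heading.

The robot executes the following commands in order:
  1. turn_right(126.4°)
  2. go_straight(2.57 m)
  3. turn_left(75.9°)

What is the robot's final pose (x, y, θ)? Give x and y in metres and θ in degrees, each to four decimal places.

set_pose: (x, y, θ) = (-9.6400, 9.9900, 229.4000°), ρ = 2.84
turn_right(126.4°): centre at ρ to the right, rotate −126.4° → (-14.5635, 11.1993, 103.0000°)
go_straight(2.57): x += 2.57·cos θ, y += 2.57·sin θ → (-15.1417, 13.7035, 103.0000°)
turn_left(75.9°): centre at ρ to the left, rotate +75.9° → (-17.8544, 15.9041, 178.9000°)

(-17.8544, 15.9041, 178.9000°)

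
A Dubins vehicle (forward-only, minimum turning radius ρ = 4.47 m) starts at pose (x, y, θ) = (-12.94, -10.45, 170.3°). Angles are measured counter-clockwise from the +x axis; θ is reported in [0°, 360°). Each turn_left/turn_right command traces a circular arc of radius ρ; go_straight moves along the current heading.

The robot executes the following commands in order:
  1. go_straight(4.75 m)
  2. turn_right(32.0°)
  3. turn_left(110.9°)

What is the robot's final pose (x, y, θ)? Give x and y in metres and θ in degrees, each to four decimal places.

(-26.9948, -10.3312, 249.2000°)

set_pose: (x, y, θ) = (-12.9400, -10.4500, 170.3000°), ρ = 4.47
go_straight(4.75): x += 4.75·cos θ, y += 4.75·sin θ → (-17.6221, -9.6497, 170.3000°)
turn_right(32.0°): centre at ρ to the right, rotate −32.0° → (-19.8425, -8.5811, 138.3000°)
turn_left(110.9°): centre at ρ to the left, rotate +110.9° → (-26.9948, -10.3312, 249.2000°)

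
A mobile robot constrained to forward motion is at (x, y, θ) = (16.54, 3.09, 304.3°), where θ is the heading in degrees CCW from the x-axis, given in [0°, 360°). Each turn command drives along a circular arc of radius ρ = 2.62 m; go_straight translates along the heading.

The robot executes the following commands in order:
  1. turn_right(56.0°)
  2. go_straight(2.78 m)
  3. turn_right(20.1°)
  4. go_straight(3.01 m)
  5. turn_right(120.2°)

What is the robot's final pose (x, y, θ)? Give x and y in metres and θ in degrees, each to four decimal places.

(8.8497, -4.0229, 108.0000°)

set_pose: (x, y, θ) = (16.5400, 3.0900, 304.3000°), ρ = 2.62
turn_right(56.0°): centre at ρ to the right, rotate −56.0° → (16.8099, 0.6448, 248.3000°)
go_straight(2.78): x += 2.78·cos θ, y += 2.78·sin θ → (15.7821, -1.9382, 248.3000°)
turn_right(20.1°): centre at ρ to the right, rotate −20.1° → (15.3009, -2.7157, 228.2000°)
go_straight(3.01): x += 3.01·cos θ, y += 3.01·sin θ → (13.2946, -4.9596, 228.2000°)
turn_right(120.2°): centre at ρ to the right, rotate −120.2° → (8.8497, -4.0229, 108.0000°)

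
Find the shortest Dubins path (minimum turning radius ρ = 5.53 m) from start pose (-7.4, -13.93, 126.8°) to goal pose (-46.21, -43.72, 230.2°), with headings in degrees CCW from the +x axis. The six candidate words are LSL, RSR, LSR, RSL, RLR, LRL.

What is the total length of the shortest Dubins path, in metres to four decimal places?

Let ψ = atan2(Δy, Δx) = atan2(-29.79, -38.81) = -142.4907° be the start→goal bearing.
Normalize: d = |goal − start| / ρ = 48.925047/5.53 = 8.847206, α = (θ_start − ψ) mod 360° = 269.2907° = 4.700009 rad, β = (θ_goal − ψ) mod 360° = 12.6907° = 0.221494 rad.
Common terms: sin α = -0.999923, cos α = -0.012380, sin β = 0.219687, cos β = 0.975570, cos(α−β) = -0.231748, d² = 78.273046. Work in radians in the unit-radius frame; every candidate has L = ρ·(t + p + q).
LSL: p² = 2 + d² − 2cos(α−β) + 2d(sin α − sin β) = 59.156248; p = √p² = 7.691310; φ = atan2(cos β − cos α, d + sin α − sin β) = 0.128806 rad; t = (φ − α) mod 2π = 1.711982 rad, q = (β − φ) mod 2π = 0.092688 rad → L = 5.53·(1.711982 + 7.691310 + 0.092688) = 5.53·9.495980 = 52.512771 m
RSR: p² = 2 + d² − 2cos(α−β) + 2d(sin β − sin α) = 102.316836; p = √p² = 10.115179; φ = atan2(cos α − cos β, d − sin α + sin β) = -0.097826 rad; t = (α − φ) mod 2π = 4.797835 rad, q = (φ − β) mod 2π = 5.963865 rad → L = 5.53·(4.797835 + 10.115179 + 5.963865) = 5.53·20.876879 = 115.449139 m
LSR: p² = d² − 2 + 2cos(α−β) + 2d(sin α + sin β) = 62.003734; p = √p² = 7.874245; φ = atan2(−cos α − cos β, d + sin α + sin β) − atan2(−2, p) = 0.129896 rad; t = (φ − α) mod 2π = 1.713073 rad, q = (φ − β) mod 2π = 6.191587 rad → L = 5.53·(1.713073 + 7.874245 + 6.191587) = 5.53·15.778905 = 87.257345 m
RSL: p² = d² − 2 + 2cos(α−β) − 2d(sin α + sin β) = 89.615367; p = √p² = 9.466539; φ = atan2(cos α + cos β, d − sin α − sin β) − atan2(2, p) = -0.108494 rad; t = (α − φ) mod 2π = 4.808503 rad, q = (β − φ) mod 2π = 0.329988 rad → L = 5.53·(4.808503 + 9.466539 + 0.329988) = 5.53·14.605030 = 80.765818 m
RLR: c = (6 − d² + 2cos(α−β) + 2d(sin α − sin β))/8 = -11.789605, |c| > 1 → infeasible
LRL: c = (6 − d² + 2cos(α−β) − 2d(sin α − sin β))/8 = -6.394531, |c| > 1 → infeasible
Shortest: LSL with L = 52.512771 m ≈ 52.5128 m

52.5128 m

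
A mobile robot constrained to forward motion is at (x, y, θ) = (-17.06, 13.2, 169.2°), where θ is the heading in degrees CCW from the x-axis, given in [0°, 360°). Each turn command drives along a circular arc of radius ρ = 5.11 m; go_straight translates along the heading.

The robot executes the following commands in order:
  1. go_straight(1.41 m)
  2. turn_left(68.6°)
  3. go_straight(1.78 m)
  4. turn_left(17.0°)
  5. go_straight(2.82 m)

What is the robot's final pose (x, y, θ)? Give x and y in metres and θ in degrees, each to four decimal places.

(-26.0217, 5.5569, 254.8000°)

set_pose: (x, y, θ) = (-17.0600, 13.2000, 169.2000°), ρ = 5.11
go_straight(1.41): x += 1.41·cos θ, y += 1.41·sin θ → (-18.4450, 13.4642, 169.2000°)
turn_left(68.6°): centre at ρ to the left, rotate +68.6° → (-23.7266, 11.1677, 237.8000°)
go_straight(1.78): x += 1.78·cos θ, y += 1.78·sin θ → (-24.6751, 9.6615, 237.8000°)
turn_left(17.0°): centre at ρ to the left, rotate +17.0° → (-25.2823, 8.2783, 254.8000°)
go_straight(2.82): x += 2.82·cos θ, y += 2.82·sin θ → (-26.0217, 5.5569, 254.8000°)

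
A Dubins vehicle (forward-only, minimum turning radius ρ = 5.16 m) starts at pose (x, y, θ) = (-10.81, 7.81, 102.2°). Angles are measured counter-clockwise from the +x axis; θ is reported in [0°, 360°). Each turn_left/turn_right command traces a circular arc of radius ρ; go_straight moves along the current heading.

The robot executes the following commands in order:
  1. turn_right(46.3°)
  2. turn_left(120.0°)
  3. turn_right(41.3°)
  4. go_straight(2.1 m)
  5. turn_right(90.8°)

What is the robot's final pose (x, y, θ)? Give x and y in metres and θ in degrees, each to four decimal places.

(-18.6202, 30.1994, 43.8000°)

set_pose: (x, y, θ) = (-10.8100, 7.8100, 102.2000°), ρ = 5.16
turn_right(46.3°): centre at ρ to the right, rotate −46.3° → (-10.0393, 11.7933, 55.9000°)
turn_left(120.0°): centre at ρ to the left, rotate +120.0° → (-13.9432, 19.8330, 175.9000°)
turn_right(41.3°): centre at ρ to the right, rotate −41.3° → (-17.2483, 21.3567, 134.6000°)
go_straight(2.1): x += 2.1·cos θ, y += 2.1·sin θ → (-18.7228, 22.8520, 134.6000°)
turn_right(90.8°): centre at ρ to the right, rotate −90.8° → (-18.6202, 30.1994, 43.8000°)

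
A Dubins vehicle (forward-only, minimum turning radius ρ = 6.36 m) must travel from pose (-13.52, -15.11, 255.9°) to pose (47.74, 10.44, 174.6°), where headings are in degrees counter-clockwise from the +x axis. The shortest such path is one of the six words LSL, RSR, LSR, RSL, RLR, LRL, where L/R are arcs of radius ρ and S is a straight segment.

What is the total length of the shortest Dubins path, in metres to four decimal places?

89.2528 m

Let ψ = atan2(Δy, Δx) = atan2(25.55, 61.26) = 22.6398° be the start→goal bearing.
Normalize: d = |goal − start| / ρ = 66.374619/6.36 = 10.436261, α = (θ_start − ψ) mod 360° = 233.2602° = 4.071159 rad, β = (θ_goal − ψ) mod 360° = 151.9602° = 2.652206 rad.
Common terms: sin α = -0.801360, cos α = -0.598182, sin β = 0.470085, cos β = -0.882621, cos(α−β) = 0.151261, d² = 108.915542. Work in radians in the unit-radius frame; every candidate has L = ρ·(t + p + q).
LSL: p² = 2 + d² − 2cos(α−β) + 2d(sin α − sin β) = 84.074756; p = √p² = 9.169229; φ = atan2(cos β − cos α, d + sin α − sin β) = -0.031026 rad; t = (φ − α) mod 2π = 2.181000 rad, q = (β − φ) mod 2π = 2.683232 rad → L = 6.36·(2.181000 + 9.169229 + 2.683232) = 6.36·14.033461 = 89.252814 m
RSR: p² = 2 + d² − 2cos(α−β) + 2d(sin β − sin α) = 137.151284; p = √p² = 11.711161; φ = atan2(cos α − cos β, d − sin α + sin β) = 0.024290 rad; t = (α − φ) mod 2π = 4.046868 rad, q = (φ − β) mod 2π = 3.655270 rad → L = 6.36·(4.046868 + 11.711161 + 3.655270) = 6.36·19.413299 = 123.468579 m
LSR: p² = d² − 2 + 2cos(α−β) + 2d(sin α + sin β) = 100.303500; p = √p² = 10.015163; φ = atan2(−cos α − cos β, d + sin α + sin β) − atan2(−2, p) = 0.342611 rad; t = (φ − α) mod 2π = 2.554637 rad, q = (φ − β) mod 2π = 3.973590 rad → L = 6.36·(2.554637 + 10.015163 + 3.973590) = 6.36·16.543390 = 105.215963 m
RSL: p² = d² − 2 + 2cos(α−β) − 2d(sin α + sin β) = 114.132627; p = √p² = 10.683287; φ = atan2(cos α + cos β, d − sin α − sin β) − atan2(2, p) = -0.321734 rad; t = (α − φ) mod 2π = 4.392892 rad, q = (β − φ) mod 2π = 2.973940 rad → L = 6.36·(4.392892 + 10.683287 + 2.973940) = 6.36·18.050119 = 114.798759 m
RLR: c = (6 − d² + 2cos(α−β) + 2d(sin α − sin β))/8 = -16.143911, |c| > 1 → infeasible
LRL: c = (6 − d² + 2cos(α−β) − 2d(sin α − sin β))/8 = -9.509345, |c| > 1 → infeasible
Shortest: LSL with L = 89.252814 m ≈ 89.2528 m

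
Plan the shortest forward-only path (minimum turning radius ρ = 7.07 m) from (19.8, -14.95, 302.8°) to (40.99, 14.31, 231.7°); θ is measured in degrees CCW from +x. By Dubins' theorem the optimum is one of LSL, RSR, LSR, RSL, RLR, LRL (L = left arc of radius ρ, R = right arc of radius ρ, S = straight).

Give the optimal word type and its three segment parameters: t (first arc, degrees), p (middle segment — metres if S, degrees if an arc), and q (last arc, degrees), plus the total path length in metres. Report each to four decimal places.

LSL: t = 102.5460°, p = 29.5886 m, q = 186.3540°, L = 65.2374 m

Let ψ = atan2(Δy, Δx) = atan2(29.26, 21.19) = 54.0881° be the start→goal bearing.
Normalize: d = |goal − start| / ρ = 36.127049/7.07 = 5.109908, α = (θ_start − ψ) mod 360° = 248.7119° = 4.340842 rad, β = (θ_goal − ψ) mod 360° = 177.6119° = 3.099913 rad.
Common terms: sin α = -0.931767, cos α = -0.363057, sin β = 0.041667, cos β = -0.999132, cos(α−β) = 0.323917, d² = 26.111160. Work in radians in the unit-radius frame; every candidate has L = ρ·(t + p + q).
LSL: p² = 2 + d² − 2cos(α−β) + 2d(sin α − sin β) = 17.515005; p = √p² = 4.185093; φ = atan2(cos β − cos α, d + sin α − sin β) = -0.152577 rad; t = (φ − α) mod 2π = 1.789766 rad, q = (β − φ) mod 2π = 3.252490 rad → L = 7.07·(1.789766 + 4.185093 + 3.252490) = 7.07·9.227349 = 65.237360 m
RSR: p² = 2 + d² − 2cos(α−β) + 2d(sin β − sin α) = 37.411645; p = √p² = 6.116506; φ = atan2(cos α − cos β, d − sin α + sin β) = 0.104181 rad; t = (α − φ) mod 2π = 4.236661 rad, q = (φ − β) mod 2π = 3.287454 rad → L = 7.07·(4.236661 + 6.116506 + 3.287454) = 7.07·13.640620 = 96.439186 m
LSR: p² = d² − 2 + 2cos(α−β) + 2d(sin α + sin β) = 15.662342; p = √p² = 3.957568; φ = atan2(−cos α − cos β, d + sin α + sin β) − atan2(−2, p) = 0.780175 rad; t = (φ − α) mod 2π = 2.722518 rad, q = (φ − β) mod 2π = 3.963448 rad → L = 7.07·(2.722518 + 3.957568 + 3.963448) = 7.07·10.643534 = 75.249783 m
RSL: p² = d² − 2 + 2cos(α−β) − 2d(sin α + sin β) = 33.855647; p = √p² = 5.818561; φ = atan2(cos α + cos β, d − sin α − sin β) − atan2(2, p) = -0.554323 rad; t = (α − φ) mod 2π = 4.895165 rad, q = (β − φ) mod 2π = 3.654236 rad → L = 7.07·(4.895165 + 5.818561 + 3.654236) = 7.07·14.367962 = 101.581489 m
RLR: c = (6 − d² + 2cos(α−β) + 2d(sin α − sin β))/8 = -3.676456, |c| > 1 → infeasible
LRL: c = (6 − d² + 2cos(α−β) − 2d(sin α − sin β))/8 = -1.189376, |c| > 1 → infeasible
Shortest: LSL with L = 65.237360 m ≈ 65.2374 m
Convert LSL to answer units (arcs ×180/π): t = 1.789766·180/π = 102.5460°, p = ρ·p = 7.07·4.185093 = 29.5886 m, q = 3.252490·180/π = 186.3540°, L = 65.2374 m.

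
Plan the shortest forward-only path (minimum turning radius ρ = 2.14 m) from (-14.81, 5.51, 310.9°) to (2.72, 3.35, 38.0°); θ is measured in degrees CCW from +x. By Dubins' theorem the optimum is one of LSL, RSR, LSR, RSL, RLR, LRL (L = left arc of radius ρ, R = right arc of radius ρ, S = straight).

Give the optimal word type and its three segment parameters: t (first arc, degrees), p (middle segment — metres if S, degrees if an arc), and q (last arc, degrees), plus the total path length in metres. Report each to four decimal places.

LSL: t = 41.7801°, p = 14.7149 m, q = 45.3199°, L = 17.9681 m

Let ψ = atan2(Δy, Δx) = atan2(-2.16, 17.53) = -7.0244° be the start→goal bearing.
Normalize: d = |goal − start| / ρ = 17.662573/2.14 = 8.253539, α = (θ_start − ψ) mod 360° = 317.9244° = 5.548828 rad, β = (θ_goal − ψ) mod 360° = 45.0244° = 0.785824 rad.
Common terms: sin α = -0.670110, cos α = 0.742262, sin β = 0.707408, cos β = 0.706805, cos(α−β) = 0.050593, d² = 68.120906. Work in radians in the unit-radius frame; every candidate has L = ρ·(t + p + q).
LSL: p² = 2 + d² − 2cos(α−β) + 2d(sin α − sin β) = 47.280916; p = √p² = 6.876112; φ = atan2(cos β − cos α, d + sin α − sin β) = -0.005156 rad; t = (φ − α) mod 2π = 0.729201 rad, q = (β − φ) mod 2π = 0.790981 rad → L = 2.14·(0.729201 + 6.876112 + 0.790981) = 2.14·8.396294 = 17.968069 m
RSR: p² = 2 + d² − 2cos(α−β) + 2d(sin β − sin α) = 92.758524; p = √p² = 9.631123; φ = atan2(cos α − cos β, d − sin α + sin β) = 0.003681 rad; t = (α − φ) mod 2π = 5.545147 rad, q = (φ − β) mod 2π = 5.501042 rad → L = 2.14·(5.545147 + 9.631123 + 5.501042) = 2.14·20.677311 = 44.249447 m
LSR: p² = d² − 2 + 2cos(α−β) + 2d(sin α + sin β) = 66.837772; p = √p² = 8.175437; φ = atan2(−cos α − cos β, d + sin α + sin β) − atan2(−2, p) = 0.066892 rad; t = (φ − α) mod 2π = 0.801249 rad, q = (φ − β) mod 2π = 5.564252 rad → L = 2.14·(0.801249 + 8.175437 + 5.564252) = 2.14·14.540938 = 31.117608 m
RSL: p² = d² − 2 + 2cos(α−β) − 2d(sin α + sin β) = 65.606412; p = √p² = 8.099778; φ = atan2(cos α + cos β, d − sin α − sin β) − atan2(2, p) = -0.067507 rad; t = (α − φ) mod 2π = 5.616335 rad, q = (β − φ) mod 2π = 0.853332 rad → L = 2.14·(5.616335 + 8.099778 + 0.853332) = 2.14·14.569445 = 31.178613 m
RLR: c = (6 − d² + 2cos(α−β) + 2d(sin α − sin β))/8 = -10.594815, |c| > 1 → infeasible
LRL: c = (6 − d² + 2cos(α−β) − 2d(sin α − sin β))/8 = -4.910115, |c| > 1 → infeasible
Shortest: LSL with L = 17.968069 m ≈ 17.9681 m
Convert LSL to answer units (arcs ×180/π): t = 0.729201·180/π = 41.7801°, p = ρ·p = 2.14·6.876112 = 14.7149 m, q = 0.790981·180/π = 45.3199°, L = 17.9681 m.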